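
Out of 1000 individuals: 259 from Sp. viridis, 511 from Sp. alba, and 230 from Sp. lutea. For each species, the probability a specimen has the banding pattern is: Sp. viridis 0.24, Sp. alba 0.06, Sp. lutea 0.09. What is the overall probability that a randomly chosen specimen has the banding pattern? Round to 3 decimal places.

Unnormalized posteriors (prior × likelihood):
  Sp. viridis: 0.259 × 0.24 = 0.06216
  Sp. alba: 0.511 × 0.06 = 0.03066
  Sp. lutea: 0.23 × 0.09 = 0.0207
P(banded) = 0.06216 + 0.03066 + 0.0207 = 0.11352 → 0.114.

0.114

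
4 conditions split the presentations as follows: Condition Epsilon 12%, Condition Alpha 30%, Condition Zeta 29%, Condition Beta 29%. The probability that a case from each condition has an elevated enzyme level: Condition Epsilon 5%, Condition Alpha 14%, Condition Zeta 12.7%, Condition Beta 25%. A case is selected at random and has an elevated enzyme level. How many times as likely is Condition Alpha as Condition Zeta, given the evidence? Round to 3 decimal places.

Compute prior × likelihood for every hypothesis:
  Condition Epsilon: 0.12 × 0.05 = 0.006
  Condition Alpha: 0.3 × 0.14 = 0.042
  Condition Zeta: 0.29 × 0.127 = 0.03683
  Condition Beta: 0.29 × 0.25 = 0.0725
Sum = 0.15733.
The ratio is 0.042 / 0.03683 (the normalizer cancels) = 1.140.

1.140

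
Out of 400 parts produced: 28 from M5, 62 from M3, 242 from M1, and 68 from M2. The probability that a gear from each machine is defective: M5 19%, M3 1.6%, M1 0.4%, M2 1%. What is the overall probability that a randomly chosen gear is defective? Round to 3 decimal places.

0.020

Prior × likelihood for each hypothesis:
  M5: 0.07 × 0.19 = 0.0133
  M3: 0.155 × 0.016 = 0.00248
  M1: 0.605 × 0.004 = 0.00242
  M2: 0.17 × 0.01 = 0.0017
P(defective) = 0.0133 + 0.00248 + 0.00242 + 0.0017 = 0.0199 → 0.020.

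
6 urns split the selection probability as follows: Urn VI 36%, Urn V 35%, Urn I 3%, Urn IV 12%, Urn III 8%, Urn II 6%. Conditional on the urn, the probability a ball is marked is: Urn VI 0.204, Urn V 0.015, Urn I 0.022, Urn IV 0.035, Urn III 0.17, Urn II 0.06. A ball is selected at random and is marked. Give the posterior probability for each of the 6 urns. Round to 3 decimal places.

Urn VI 0.729, Urn V 0.052, Urn I 0.007, Urn IV 0.042, Urn III 0.135, Urn II 0.036

Unnormalized posteriors (prior × likelihood):
  Urn VI: 0.36 × 0.204 = 0.07344
  Urn V: 0.35 × 0.015 = 0.00525
  Urn I: 0.03 × 0.022 = 0.00066
  Urn IV: 0.12 × 0.035 = 0.0042
  Urn III: 0.08 × 0.17 = 0.0136
  Urn II: 0.06 × 0.06 = 0.0036
Normalizing constant = 0.10075.
P(Urn VI | marked) = 0.07344/0.10075 ≈ 0.729
P(Urn V | marked) = 0.00525/0.10075 ≈ 0.052
P(Urn I | marked) = 0.00066/0.10075 ≈ 0.007
P(Urn IV | marked) = 0.0042/0.10075 ≈ 0.042
P(Urn III | marked) = 0.0136/0.10075 ≈ 0.135
P(Urn II | marked) = 0.0036/0.10075 ≈ 0.036
(Check: 0.729+0.052+0.007+0.042+0.135+0.036 = 1.001.)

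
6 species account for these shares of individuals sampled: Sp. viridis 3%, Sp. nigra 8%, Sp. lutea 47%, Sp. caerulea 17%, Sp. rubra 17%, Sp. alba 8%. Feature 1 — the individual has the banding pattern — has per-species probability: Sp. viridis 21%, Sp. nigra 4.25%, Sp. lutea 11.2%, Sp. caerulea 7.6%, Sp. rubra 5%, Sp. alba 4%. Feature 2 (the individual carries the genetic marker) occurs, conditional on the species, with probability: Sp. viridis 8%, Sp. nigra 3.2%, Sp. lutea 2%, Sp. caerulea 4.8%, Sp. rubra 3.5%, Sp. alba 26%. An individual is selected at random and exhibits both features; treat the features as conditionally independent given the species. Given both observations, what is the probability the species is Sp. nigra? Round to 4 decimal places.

0.0319

Compute prior × likelihood for every hypothesis:
  Sp. viridis: 0.03 × 0.21 × 0.08 = 0.000504
  Sp. nigra: 0.08 × 0.0425 × 0.032 = 0.0001088
  Sp. lutea: 0.47 × 0.112 × 0.02 = 0.0010528
  Sp. caerulea: 0.17 × 0.076 × 0.048 = 0.00062016
  Sp. rubra: 0.17 × 0.05 × 0.035 = 0.0002975
  Sp. alba: 0.08 × 0.04 × 0.26 = 0.000832
Normalizing constant = 0.00341526.
P(Sp. nigra | evidence) = 0.0001088 / 0.00341526 ≈ 0.0319.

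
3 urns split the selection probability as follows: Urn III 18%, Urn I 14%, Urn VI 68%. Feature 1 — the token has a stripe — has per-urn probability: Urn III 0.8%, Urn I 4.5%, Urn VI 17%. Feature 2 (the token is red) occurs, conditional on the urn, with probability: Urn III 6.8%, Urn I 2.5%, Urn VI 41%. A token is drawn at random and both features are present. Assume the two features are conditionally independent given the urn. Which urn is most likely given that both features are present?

Unnormalized posteriors (prior × likelihood):
  Urn III: 0.18 × 0.008 × 0.068 = 0.00009792
  Urn I: 0.14 × 0.045 × 0.025 = 0.0001575
  Urn VI: 0.68 × 0.17 × 0.41 = 0.047396
Normalizing constant = 0.04765142.
Largest term belongs to Urn VI, so Urn VI is most probable.

Urn VI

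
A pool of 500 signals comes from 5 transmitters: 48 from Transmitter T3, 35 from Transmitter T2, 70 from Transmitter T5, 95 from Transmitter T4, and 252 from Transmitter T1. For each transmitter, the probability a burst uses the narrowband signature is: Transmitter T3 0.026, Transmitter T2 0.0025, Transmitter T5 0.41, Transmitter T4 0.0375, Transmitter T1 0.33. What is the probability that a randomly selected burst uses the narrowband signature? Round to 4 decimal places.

By Bayes' rule, posterior ∝ prior × likelihood:
  Transmitter T3: 0.096 × 0.026 = 0.002496
  Transmitter T2: 0.07 × 0.0025 = 0.000175
  Transmitter T5: 0.14 × 0.41 = 0.0574
  Transmitter T4: 0.19 × 0.0375 = 0.007125
  Transmitter T1: 0.504 × 0.33 = 0.16632
P(narrowband) = 0.002496 + 0.000175 + 0.0574 + 0.007125 + 0.16632 = 0.233516 → 0.2335.

0.2335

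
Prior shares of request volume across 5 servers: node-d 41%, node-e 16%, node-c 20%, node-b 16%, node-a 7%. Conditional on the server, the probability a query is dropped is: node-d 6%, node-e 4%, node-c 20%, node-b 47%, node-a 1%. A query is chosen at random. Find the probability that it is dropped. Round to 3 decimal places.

0.147

Compute prior × likelihood for every hypothesis:
  node-d: 0.41 × 0.06 = 0.0246
  node-e: 0.16 × 0.04 = 0.0064
  node-c: 0.2 × 0.2 = 0.04
  node-b: 0.16 × 0.47 = 0.0752
  node-a: 0.07 × 0.01 = 0.0007
P(dropped) = 0.0246 + 0.0064 + 0.04 + 0.0752 + 0.0007 = 0.1469 → 0.147.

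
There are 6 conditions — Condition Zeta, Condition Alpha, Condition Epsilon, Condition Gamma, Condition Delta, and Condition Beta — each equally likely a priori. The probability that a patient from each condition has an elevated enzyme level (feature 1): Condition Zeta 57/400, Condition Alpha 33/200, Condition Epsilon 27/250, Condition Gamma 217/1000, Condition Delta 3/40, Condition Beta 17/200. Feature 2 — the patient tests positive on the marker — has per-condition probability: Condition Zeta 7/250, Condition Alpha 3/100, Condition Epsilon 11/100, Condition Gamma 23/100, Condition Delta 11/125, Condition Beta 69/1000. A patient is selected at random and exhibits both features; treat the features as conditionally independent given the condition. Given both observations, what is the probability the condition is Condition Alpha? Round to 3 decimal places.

0.059

Since the prior is uniform, the posterior is proportional to the likelihood:
  Condition Zeta: 0.1425 × 0.028 = 0.00399
  Condition Alpha: 0.165 × 0.03 = 0.00495
  Condition Epsilon: 0.108 × 0.11 = 0.01188
  Condition Gamma: 0.217 × 0.23 = 0.04991
  Condition Delta: 0.075 × 0.088 = 0.0066
  Condition Beta: 0.085 × 0.069 = 0.005865
Sum = 0.083195.
P(Condition Alpha | evidence) = 0.00495 / 0.083195 ≈ 0.059.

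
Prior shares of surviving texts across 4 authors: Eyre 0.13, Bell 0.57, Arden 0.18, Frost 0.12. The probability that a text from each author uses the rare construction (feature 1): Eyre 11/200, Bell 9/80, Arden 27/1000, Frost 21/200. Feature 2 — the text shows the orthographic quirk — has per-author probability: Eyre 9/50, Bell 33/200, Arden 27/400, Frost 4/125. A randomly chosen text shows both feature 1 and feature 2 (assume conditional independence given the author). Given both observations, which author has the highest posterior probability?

Unnormalized posteriors (prior × likelihood):
  Eyre: 0.13 × 0.055 × 0.18 = 0.001287
  Bell: 0.57 × 0.1125 × 0.165 = 0.010580625
  Arden: 0.18 × 0.027 × 0.0675 = 0.00032805
  Frost: 0.12 × 0.105 × 0.032 = 0.0004032
Total = 0.012598875.
Largest term belongs to Bell, so Bell is most probable.

Bell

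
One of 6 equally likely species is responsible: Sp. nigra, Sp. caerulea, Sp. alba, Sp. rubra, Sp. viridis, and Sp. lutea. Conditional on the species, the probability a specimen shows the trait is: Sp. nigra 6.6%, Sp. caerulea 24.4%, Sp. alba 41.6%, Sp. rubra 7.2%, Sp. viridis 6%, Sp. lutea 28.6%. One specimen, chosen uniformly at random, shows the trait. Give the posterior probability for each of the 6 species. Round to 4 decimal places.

Sp. nigra 0.0577, Sp. caerulea 0.2133, Sp. alba 0.3636, Sp. rubra 0.0629, Sp. viridis 0.0524, Sp. lutea 0.2500

Since the prior is uniform, the posterior is proportional to the likelihood:
  Sp. nigra: 0.066
  Sp. caerulea: 0.244
  Sp. alba: 0.416
  Sp. rubra: 0.072
  Sp. viridis: 0.06
  Sp. lutea: 0.286
Sum = 1.144.
P(Sp. nigra | trait) = 0.066/1.144 ≈ 0.0577
P(Sp. caerulea | trait) = 0.244/1.144 ≈ 0.2133
P(Sp. alba | trait) = 0.416/1.144 ≈ 0.3636
P(Sp. rubra | trait) = 0.072/1.144 ≈ 0.0629
P(Sp. viridis | trait) = 0.06/1.144 ≈ 0.0524
P(Sp. lutea | trait) = 0.286/1.144 ≈ 0.2500
(Check: 0.0577+0.2133+0.3636+0.0629+0.0524+0.2500 = 0.9999.)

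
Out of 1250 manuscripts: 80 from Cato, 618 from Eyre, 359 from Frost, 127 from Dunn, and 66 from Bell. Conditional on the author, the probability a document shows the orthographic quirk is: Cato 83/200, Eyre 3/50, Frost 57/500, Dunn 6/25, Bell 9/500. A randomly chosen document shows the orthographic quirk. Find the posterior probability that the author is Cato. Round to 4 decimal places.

0.2324

Unnormalized posteriors (prior × likelihood):
  Cato: 0.064 × 0.415 = 0.02656
  Eyre: 0.4944 × 0.06 = 0.029664
  Frost: 0.2872 × 0.114 = 0.0327408
  Dunn: 0.1016 × 0.24 = 0.024384
  Bell: 0.0528 × 0.018 = 0.0009504
Normalizing constant = 0.1142992.
P(Cato | evidence) = 0.02656 / 0.1142992 ≈ 0.2324.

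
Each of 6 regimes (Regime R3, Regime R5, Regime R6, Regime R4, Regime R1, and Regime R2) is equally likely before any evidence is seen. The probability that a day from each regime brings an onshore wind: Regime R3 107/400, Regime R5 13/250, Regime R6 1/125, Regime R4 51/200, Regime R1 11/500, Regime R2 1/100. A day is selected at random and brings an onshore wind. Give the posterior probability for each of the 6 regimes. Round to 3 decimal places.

Regime R3 0.435, Regime R5 0.085, Regime R6 0.013, Regime R4 0.415, Regime R1 0.036, Regime R2 0.016

With a uniform prior (1/6 each), posterior ∝ likelihood:
  Regime R3: 0.2675
  Regime R5: 0.052
  Regime R6: 0.008
  Regime R4: 0.255
  Regime R1: 0.022
  Regime R2: 0.01
Total = 0.6145.
P(Regime R3 | onshore) = 0.2675/0.6145 ≈ 0.435
P(Regime R5 | onshore) = 0.052/0.6145 ≈ 0.085
P(Regime R6 | onshore) = 0.008/0.6145 ≈ 0.013
P(Regime R4 | onshore) = 0.255/0.6145 ≈ 0.415
P(Regime R1 | onshore) = 0.022/0.6145 ≈ 0.036
P(Regime R2 | onshore) = 0.01/0.6145 ≈ 0.016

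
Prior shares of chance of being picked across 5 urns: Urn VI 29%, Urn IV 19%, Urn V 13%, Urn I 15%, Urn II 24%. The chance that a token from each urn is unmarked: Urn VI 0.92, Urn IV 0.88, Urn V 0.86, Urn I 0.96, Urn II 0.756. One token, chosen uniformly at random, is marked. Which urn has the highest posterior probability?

Urn II

Taking complements, P(marked | each) = Urn VI 0.08, Urn IV 0.12, Urn V 0.14, Urn I 0.04, Urn II 0.244.
Prior × likelihood for each hypothesis:
  Urn VI: 0.29 × 0.08 = 0.0232
  Urn IV: 0.19 × 0.12 = 0.0228
  Urn V: 0.13 × 0.14 = 0.0182
  Urn I: 0.15 × 0.04 = 0.006
  Urn II: 0.24 × 0.244 = 0.05856
Normalizing constant = 0.12876.
Largest term belongs to Urn II, so Urn II is most probable.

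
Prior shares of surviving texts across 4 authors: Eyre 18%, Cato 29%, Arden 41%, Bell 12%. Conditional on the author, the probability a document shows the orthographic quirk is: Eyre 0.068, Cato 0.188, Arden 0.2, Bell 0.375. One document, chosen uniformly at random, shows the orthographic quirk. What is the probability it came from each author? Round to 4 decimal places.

Eyre 0.0632, Cato 0.2814, Arden 0.4232, Bell 0.2322

Unnormalized posteriors (prior × likelihood):
  Eyre: 0.18 × 0.068 = 0.01224
  Cato: 0.29 × 0.188 = 0.05452
  Arden: 0.41 × 0.2 = 0.082
  Bell: 0.12 × 0.375 = 0.045
Normalizing constant = 0.19376.
P(Eyre | quirk) = 0.01224/0.19376 ≈ 0.0632
P(Cato | quirk) = 0.05452/0.19376 ≈ 0.2814
P(Arden | quirk) = 0.082/0.19376 ≈ 0.4232
P(Bell | quirk) = 0.045/0.19376 ≈ 0.2322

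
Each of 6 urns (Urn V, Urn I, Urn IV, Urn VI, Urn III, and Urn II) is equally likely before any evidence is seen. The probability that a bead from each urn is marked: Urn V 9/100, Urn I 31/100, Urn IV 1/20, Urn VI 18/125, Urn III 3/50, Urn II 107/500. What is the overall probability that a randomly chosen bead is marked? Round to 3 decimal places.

Since the prior is uniform, the posterior is proportional to the likelihood:
  Urn V: 0.09
  Urn I: 0.31
  Urn IV: 0.05
  Urn VI: 0.144
  Urn III: 0.06
  Urn II: 0.214
P(marked) = (1/6) × (0.09 + 0.31 + 0.05 + 0.144 + 0.06 + 0.214) = 0.868/6 ≈ 0.145.

0.145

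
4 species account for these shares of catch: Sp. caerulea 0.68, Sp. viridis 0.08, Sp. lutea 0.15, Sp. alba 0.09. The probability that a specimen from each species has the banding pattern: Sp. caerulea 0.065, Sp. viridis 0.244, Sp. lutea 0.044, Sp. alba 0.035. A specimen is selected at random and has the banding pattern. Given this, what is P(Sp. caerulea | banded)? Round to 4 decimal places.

Compute prior × likelihood for every hypothesis:
  Sp. caerulea: 0.68 × 0.065 = 0.0442
  Sp. viridis: 0.08 × 0.244 = 0.01952
  Sp. lutea: 0.15 × 0.044 = 0.0066
  Sp. alba: 0.09 × 0.035 = 0.00315
Sum = 0.07347.
P(Sp. caerulea | evidence) = 0.0442 / 0.07347 ≈ 0.6016.

0.6016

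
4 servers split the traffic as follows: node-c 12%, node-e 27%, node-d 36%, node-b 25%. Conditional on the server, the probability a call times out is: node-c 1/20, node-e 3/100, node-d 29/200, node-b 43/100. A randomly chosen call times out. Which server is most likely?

Compute prior × likelihood for every hypothesis:
  node-c: 0.12 × 0.05 = 0.006
  node-e: 0.27 × 0.03 = 0.0081
  node-d: 0.36 × 0.145 = 0.0522
  node-b: 0.25 × 0.43 = 0.1075
Total = 0.1738.
Largest term belongs to node-b, so node-b is most probable.

node-b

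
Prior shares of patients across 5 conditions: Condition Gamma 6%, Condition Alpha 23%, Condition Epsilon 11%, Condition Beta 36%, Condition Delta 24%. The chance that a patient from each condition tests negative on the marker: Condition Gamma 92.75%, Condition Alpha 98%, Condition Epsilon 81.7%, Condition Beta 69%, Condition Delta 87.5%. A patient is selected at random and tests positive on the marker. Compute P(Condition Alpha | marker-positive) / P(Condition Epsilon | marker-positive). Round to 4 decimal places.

0.2285

Taking complements, P(marker-positive | each) = Condition Gamma 0.0725, Condition Alpha 0.02, Condition Epsilon 0.183, Condition Beta 0.31, Condition Delta 0.125.
By Bayes' rule, posterior ∝ prior × likelihood:
  Condition Gamma: 0.06 × 0.0725 = 0.00435
  Condition Alpha: 0.23 × 0.02 = 0.0046
  Condition Epsilon: 0.11 × 0.183 = 0.02013
  Condition Beta: 0.36 × 0.31 = 0.1116
  Condition Delta: 0.24 × 0.125 = 0.03
Sum = 0.17068.
The ratio is 0.0046 / 0.02013 (the normalizer cancels) = 0.2285.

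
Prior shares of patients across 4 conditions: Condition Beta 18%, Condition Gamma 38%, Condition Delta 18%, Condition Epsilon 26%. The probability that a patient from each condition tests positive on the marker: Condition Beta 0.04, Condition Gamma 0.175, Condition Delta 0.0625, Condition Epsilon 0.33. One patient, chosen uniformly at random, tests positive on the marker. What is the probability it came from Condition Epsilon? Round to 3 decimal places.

Compute prior × likelihood for every hypothesis:
  Condition Beta: 0.18 × 0.04 = 0.0072
  Condition Gamma: 0.38 × 0.175 = 0.0665
  Condition Delta: 0.18 × 0.0625 = 0.01125
  Condition Epsilon: 0.26 × 0.33 = 0.0858
Normalizing constant = 0.17075.
P(Condition Epsilon | evidence) = 0.0858 / 0.17075 ≈ 0.502.

0.502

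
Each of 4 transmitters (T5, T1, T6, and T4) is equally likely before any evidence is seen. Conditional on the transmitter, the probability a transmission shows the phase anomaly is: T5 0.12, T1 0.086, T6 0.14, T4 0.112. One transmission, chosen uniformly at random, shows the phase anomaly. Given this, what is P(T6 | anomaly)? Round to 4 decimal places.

Since the prior is uniform, the posterior is proportional to the likelihood:
  T5: 0.12
  T1: 0.086
  T6: 0.14
  T4: 0.112
Normalizing constant = 0.458.
P(T6 | evidence) = 0.14 / 0.458 ≈ 0.3057.

0.3057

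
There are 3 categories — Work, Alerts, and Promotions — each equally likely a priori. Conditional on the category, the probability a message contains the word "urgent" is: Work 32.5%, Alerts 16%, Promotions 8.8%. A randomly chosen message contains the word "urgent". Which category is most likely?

Work

Since the prior is uniform, the posterior is proportional to the likelihood:
  Work: 0.325
  Alerts: 0.16
  Promotions: 0.088
Sum = 0.573.
Largest term belongs to Work, so Work is most probable.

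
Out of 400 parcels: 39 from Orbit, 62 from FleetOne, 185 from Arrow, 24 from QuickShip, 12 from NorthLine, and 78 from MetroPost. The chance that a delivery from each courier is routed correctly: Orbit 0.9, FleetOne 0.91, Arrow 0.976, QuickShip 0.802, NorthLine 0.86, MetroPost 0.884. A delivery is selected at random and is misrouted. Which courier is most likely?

MetroPost

Taking complements, P(misrouted | each) = Orbit 0.1, FleetOne 0.09, Arrow 0.024, QuickShip 0.198, NorthLine 0.14, MetroPost 0.116.
By Bayes' rule, posterior ∝ prior × likelihood:
  Orbit: 0.0975 × 0.1 = 0.00975
  FleetOne: 0.155 × 0.09 = 0.01395
  Arrow: 0.4625 × 0.024 = 0.0111
  QuickShip: 0.06 × 0.198 = 0.01188
  NorthLine: 0.03 × 0.14 = 0.0042
  MetroPost: 0.195 × 0.116 = 0.02262
Normalizing constant = 0.0735.
Largest term belongs to MetroPost, so MetroPost is most probable.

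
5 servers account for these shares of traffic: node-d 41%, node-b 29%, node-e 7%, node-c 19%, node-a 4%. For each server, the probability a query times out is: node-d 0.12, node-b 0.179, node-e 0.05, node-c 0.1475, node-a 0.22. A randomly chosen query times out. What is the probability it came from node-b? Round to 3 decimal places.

0.367

Unnormalized posteriors (prior × likelihood):
  node-d: 0.41 × 0.12 = 0.0492
  node-b: 0.29 × 0.179 = 0.05191
  node-e: 0.07 × 0.05 = 0.0035
  node-c: 0.19 × 0.1475 = 0.028025
  node-a: 0.04 × 0.22 = 0.0088
Normalizing constant = 0.141435.
P(node-b | evidence) = 0.05191 / 0.141435 ≈ 0.367.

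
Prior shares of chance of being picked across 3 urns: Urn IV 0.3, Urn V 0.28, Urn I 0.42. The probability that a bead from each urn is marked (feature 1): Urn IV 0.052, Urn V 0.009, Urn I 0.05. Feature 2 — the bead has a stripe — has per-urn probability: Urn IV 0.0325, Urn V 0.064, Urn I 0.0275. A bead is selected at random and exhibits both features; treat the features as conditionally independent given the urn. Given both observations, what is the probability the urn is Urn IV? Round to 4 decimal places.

By Bayes' rule, posterior ∝ prior × likelihood:
  Urn IV: 0.3 × 0.052 × 0.0325 = 0.000507
  Urn V: 0.28 × 0.009 × 0.064 = 0.00016128
  Urn I: 0.42 × 0.05 × 0.0275 = 0.0005775
Total = 0.00124578.
P(Urn IV | evidence) = 0.000507 / 0.00124578 ≈ 0.4070.

0.4070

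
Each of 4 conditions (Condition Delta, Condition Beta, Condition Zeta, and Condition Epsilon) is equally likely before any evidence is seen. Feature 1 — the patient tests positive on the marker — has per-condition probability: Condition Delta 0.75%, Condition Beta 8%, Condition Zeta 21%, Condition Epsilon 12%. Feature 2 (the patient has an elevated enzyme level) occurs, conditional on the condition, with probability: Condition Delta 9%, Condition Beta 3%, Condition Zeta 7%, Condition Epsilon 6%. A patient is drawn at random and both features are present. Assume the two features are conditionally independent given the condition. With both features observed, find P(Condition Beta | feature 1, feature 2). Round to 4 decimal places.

Since the prior is uniform, the posterior is proportional to the likelihood:
  Condition Delta: 0.0075 × 0.09 = 0.000675
  Condition Beta: 0.08 × 0.03 = 0.0024
  Condition Zeta: 0.21 × 0.07 = 0.0147
  Condition Epsilon: 0.12 × 0.06 = 0.0072
Normalizing constant = 0.024975.
P(Condition Beta | evidence) = 0.0024 / 0.024975 ≈ 0.0961.

0.0961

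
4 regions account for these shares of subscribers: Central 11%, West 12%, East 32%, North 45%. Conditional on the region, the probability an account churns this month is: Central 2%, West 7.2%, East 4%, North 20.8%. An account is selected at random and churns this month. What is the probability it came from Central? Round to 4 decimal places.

0.0188

Unnormalized posteriors (prior × likelihood):
  Central: 0.11 × 0.02 = 0.0022
  West: 0.12 × 0.072 = 0.00864
  East: 0.32 × 0.04 = 0.0128
  North: 0.45 × 0.208 = 0.0936
Normalizing constant = 0.11724.
P(Central | evidence) = 0.0022 / 0.11724 ≈ 0.0188.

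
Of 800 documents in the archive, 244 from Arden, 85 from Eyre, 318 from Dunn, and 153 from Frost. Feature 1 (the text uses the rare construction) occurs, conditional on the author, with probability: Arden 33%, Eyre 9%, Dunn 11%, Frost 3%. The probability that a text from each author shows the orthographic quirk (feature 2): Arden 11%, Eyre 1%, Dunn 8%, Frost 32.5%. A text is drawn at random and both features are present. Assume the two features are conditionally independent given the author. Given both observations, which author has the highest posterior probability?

Arden

Unnormalized posteriors (prior × likelihood):
  Arden: 0.305 × 0.33 × 0.11 = 0.0110715
  Eyre: 0.10625 × 0.09 × 0.01 = 0.000095625
  Dunn: 0.3975 × 0.11 × 0.08 = 0.003498
  Frost: 0.19125 × 0.03 × 0.325 = 0.0018646875
Normalizing constant = 0.0165298125.
Largest term belongs to Arden, so Arden is most probable.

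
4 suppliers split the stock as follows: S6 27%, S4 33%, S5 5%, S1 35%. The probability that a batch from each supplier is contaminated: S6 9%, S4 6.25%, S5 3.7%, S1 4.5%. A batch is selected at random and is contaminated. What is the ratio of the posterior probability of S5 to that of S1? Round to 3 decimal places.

Compute prior × likelihood for every hypothesis:
  S6: 0.27 × 0.09 = 0.0243
  S4: 0.33 × 0.0625 = 0.020625
  S5: 0.05 × 0.037 = 0.00185
  S1: 0.35 × 0.045 = 0.01575
Normalizing constant = 0.062525.
The ratio is 0.00185 / 0.01575 (the normalizer cancels) = 0.117.

0.117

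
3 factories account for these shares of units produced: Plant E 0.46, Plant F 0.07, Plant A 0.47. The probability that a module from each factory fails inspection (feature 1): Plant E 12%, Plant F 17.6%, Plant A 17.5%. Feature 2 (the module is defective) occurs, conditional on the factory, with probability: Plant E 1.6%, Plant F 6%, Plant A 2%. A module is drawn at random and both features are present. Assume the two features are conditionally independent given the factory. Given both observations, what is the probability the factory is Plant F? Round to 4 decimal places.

Prior × likelihood for each hypothesis:
  Plant E: 0.46 × 0.12 × 0.016 = 0.0008832
  Plant F: 0.07 × 0.176 × 0.06 = 0.0007392
  Plant A: 0.47 × 0.175 × 0.02 = 0.001645
Normalizing constant = 0.0032674.
P(Plant F | evidence) = 0.0007392 / 0.0032674 ≈ 0.2262.

0.2262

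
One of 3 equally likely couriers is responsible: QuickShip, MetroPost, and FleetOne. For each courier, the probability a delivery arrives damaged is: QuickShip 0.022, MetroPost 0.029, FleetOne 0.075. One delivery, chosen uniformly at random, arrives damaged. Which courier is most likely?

FleetOne

With a uniform prior (1/3 each), posterior ∝ likelihood:
  QuickShip: 0.022
  MetroPost: 0.029
  FleetOne: 0.075
Total = 0.126.
Largest term belongs to FleetOne, so FleetOne is most probable.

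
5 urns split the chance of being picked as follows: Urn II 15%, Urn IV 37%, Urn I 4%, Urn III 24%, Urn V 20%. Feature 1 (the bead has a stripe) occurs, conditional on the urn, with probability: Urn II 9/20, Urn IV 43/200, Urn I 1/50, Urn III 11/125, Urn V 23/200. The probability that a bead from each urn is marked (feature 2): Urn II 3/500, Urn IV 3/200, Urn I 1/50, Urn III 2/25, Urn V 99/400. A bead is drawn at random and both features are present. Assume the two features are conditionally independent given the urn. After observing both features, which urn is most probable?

Compute prior × likelihood for every hypothesis:
  Urn II: 0.15 × 0.45 × 0.006 = 0.000405
  Urn IV: 0.37 × 0.215 × 0.015 = 0.00119325
  Urn I: 0.04 × 0.02 × 0.02 = 0.000016
  Urn III: 0.24 × 0.088 × 0.08 = 0.0016896
  Urn V: 0.2 × 0.115 × 0.2475 = 0.0056925
Sum = 0.00899635.
Largest term belongs to Urn V, so Urn V is most probable.

Urn V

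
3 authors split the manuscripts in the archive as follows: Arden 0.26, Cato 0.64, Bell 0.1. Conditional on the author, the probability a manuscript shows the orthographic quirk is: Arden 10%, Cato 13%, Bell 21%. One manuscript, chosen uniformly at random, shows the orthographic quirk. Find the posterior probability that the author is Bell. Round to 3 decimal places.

Unnormalized posteriors (prior × likelihood):
  Arden: 0.26 × 0.1 = 0.026
  Cato: 0.64 × 0.13 = 0.0832
  Bell: 0.1 × 0.21 = 0.021
Sum = 0.1302.
P(Bell | evidence) = 0.021 / 0.1302 ≈ 0.161.

0.161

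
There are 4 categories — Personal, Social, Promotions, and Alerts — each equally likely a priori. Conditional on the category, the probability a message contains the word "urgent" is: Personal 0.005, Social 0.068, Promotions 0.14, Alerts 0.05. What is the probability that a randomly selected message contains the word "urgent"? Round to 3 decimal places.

With a uniform prior (1/4 each), posterior ∝ likelihood:
  Personal: 0.005
  Social: 0.068
  Promotions: 0.14
  Alerts: 0.05
P(urgent-flag) = (1/4) × (0.005 + 0.068 + 0.14 + 0.05) = 0.263/4 ≈ 0.066.

0.066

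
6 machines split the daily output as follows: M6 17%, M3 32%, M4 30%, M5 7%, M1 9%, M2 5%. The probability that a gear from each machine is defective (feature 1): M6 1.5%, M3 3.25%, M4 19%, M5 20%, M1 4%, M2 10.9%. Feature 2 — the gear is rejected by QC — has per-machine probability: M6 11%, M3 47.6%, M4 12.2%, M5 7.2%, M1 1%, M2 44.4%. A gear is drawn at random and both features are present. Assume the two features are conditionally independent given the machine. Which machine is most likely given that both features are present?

Compute prior × likelihood for every hypothesis:
  M6: 0.17 × 0.015 × 0.11 = 0.0002805
  M3: 0.32 × 0.0325 × 0.476 = 0.0049504
  M4: 0.3 × 0.19 × 0.122 = 0.006954
  M5: 0.07 × 0.2 × 0.072 = 0.001008
  M1: 0.09 × 0.04 × 0.01 = 0.000036
  M2: 0.05 × 0.109 × 0.444 = 0.0024198
Normalizing constant = 0.0156487.
Largest term belongs to M4, so M4 is most probable.

M4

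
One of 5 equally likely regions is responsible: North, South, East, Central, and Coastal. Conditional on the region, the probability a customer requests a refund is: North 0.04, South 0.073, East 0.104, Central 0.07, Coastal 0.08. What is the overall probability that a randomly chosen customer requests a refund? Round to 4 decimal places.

Since the prior is uniform, the posterior is proportional to the likelihood:
  North: 0.04
  South: 0.073
  East: 0.104
  Central: 0.07
  Coastal: 0.08
P(refund) = (1/5) × (0.04 + 0.073 + 0.104 + 0.07 + 0.08) = 0.367/5 ≈ 0.0734.

0.0734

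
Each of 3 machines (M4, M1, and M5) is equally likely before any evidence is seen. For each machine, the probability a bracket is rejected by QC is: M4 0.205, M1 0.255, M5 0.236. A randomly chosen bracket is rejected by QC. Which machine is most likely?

With a uniform prior (1/3 each), posterior ∝ likelihood:
  M4: 0.205
  M1: 0.255
  M5: 0.236
Normalizing constant = 0.696.
Largest term belongs to M1, so M1 is most probable.

M1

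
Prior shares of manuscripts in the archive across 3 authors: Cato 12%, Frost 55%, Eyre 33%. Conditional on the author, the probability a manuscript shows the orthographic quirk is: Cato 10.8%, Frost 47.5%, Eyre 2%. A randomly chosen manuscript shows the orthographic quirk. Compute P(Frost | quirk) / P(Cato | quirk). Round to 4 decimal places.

By Bayes' rule, posterior ∝ prior × likelihood:
  Cato: 0.12 × 0.108 = 0.01296
  Frost: 0.55 × 0.475 = 0.26125
  Eyre: 0.33 × 0.02 = 0.0066
Total = 0.28081.
The ratio is 0.26125 / 0.01296 (the normalizer cancels) = 20.1582.

20.1582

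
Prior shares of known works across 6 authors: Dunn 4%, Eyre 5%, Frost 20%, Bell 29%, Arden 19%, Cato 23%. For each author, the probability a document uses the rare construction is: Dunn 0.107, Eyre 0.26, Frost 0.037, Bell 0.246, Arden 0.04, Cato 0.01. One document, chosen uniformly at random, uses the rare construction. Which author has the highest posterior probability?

Bell

Unnormalized posteriors (prior × likelihood):
  Dunn: 0.04 × 0.107 = 0.00428
  Eyre: 0.05 × 0.26 = 0.013
  Frost: 0.2 × 0.037 = 0.0074
  Bell: 0.29 × 0.246 = 0.07134
  Arden: 0.19 × 0.04 = 0.0076
  Cato: 0.23 × 0.01 = 0.0023
Total = 0.10592.
Largest term belongs to Bell, so Bell is most probable.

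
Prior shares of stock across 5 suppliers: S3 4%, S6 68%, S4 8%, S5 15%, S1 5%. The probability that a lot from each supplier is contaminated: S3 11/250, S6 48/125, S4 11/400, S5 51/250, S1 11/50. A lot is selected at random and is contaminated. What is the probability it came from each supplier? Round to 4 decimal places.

Prior × likelihood for each hypothesis:
  S3: 0.04 × 0.044 = 0.00176
  S6: 0.68 × 0.384 = 0.26112
  S4: 0.08 × 0.0275 = 0.0022
  S5: 0.15 × 0.204 = 0.0306
  S1: 0.05 × 0.22 = 0.011
Normalizing constant = 0.30668.
P(S3 | contaminated) = 0.00176/0.30668 ≈ 0.0057
P(S6 | contaminated) = 0.26112/0.30668 ≈ 0.8514
P(S4 | contaminated) = 0.0022/0.30668 ≈ 0.0072
P(S5 | contaminated) = 0.0306/0.30668 ≈ 0.0998
P(S1 | contaminated) = 0.011/0.30668 ≈ 0.0359
(Check: 0.0057+0.8514+0.0072+0.0998+0.0359 = 1.0000.)

S3 0.0057, S6 0.8514, S4 0.0072, S5 0.0998, S1 0.0359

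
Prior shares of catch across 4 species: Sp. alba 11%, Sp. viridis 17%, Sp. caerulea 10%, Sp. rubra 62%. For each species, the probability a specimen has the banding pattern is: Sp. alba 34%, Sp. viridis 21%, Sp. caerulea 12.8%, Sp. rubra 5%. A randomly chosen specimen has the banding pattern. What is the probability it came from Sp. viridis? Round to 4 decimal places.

Unnormalized posteriors (prior × likelihood):
  Sp. alba: 0.11 × 0.34 = 0.0374
  Sp. viridis: 0.17 × 0.21 = 0.0357
  Sp. caerulea: 0.1 × 0.128 = 0.0128
  Sp. rubra: 0.62 × 0.05 = 0.031
Total = 0.1169.
P(Sp. viridis | evidence) = 0.0357 / 0.1169 ≈ 0.3054.

0.3054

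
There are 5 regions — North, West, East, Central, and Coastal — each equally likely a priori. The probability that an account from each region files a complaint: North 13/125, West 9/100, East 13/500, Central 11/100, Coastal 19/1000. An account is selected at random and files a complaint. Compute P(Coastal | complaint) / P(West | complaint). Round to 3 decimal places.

Since the prior is uniform, the posterior is proportional to the likelihood:
  North: 0.104
  West: 0.09
  East: 0.026
  Central: 0.11
  Coastal: 0.019
Total = 0.349.
The ratio is 0.019 / 0.09 (the normalizer cancels) = 0.211.

0.211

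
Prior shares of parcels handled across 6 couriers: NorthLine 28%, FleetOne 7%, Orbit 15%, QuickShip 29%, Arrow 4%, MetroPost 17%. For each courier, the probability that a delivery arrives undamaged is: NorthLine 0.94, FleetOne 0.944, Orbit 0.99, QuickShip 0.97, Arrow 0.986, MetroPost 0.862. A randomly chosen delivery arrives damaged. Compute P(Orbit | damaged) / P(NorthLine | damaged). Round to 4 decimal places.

Taking complements, P(damaged | each) = NorthLine 0.06, FleetOne 0.056, Orbit 0.01, QuickShip 0.03, Arrow 0.014, MetroPost 0.138.
Prior × likelihood for each hypothesis:
  NorthLine: 0.28 × 0.06 = 0.0168
  FleetOne: 0.07 × 0.056 = 0.00392
  Orbit: 0.15 × 0.01 = 0.0015
  QuickShip: 0.29 × 0.03 = 0.0087
  Arrow: 0.04 × 0.014 = 0.00056
  MetroPost: 0.17 × 0.138 = 0.02346
Total = 0.05494.
The ratio is 0.0015 / 0.0168 (the normalizer cancels) = 0.0893.

0.0893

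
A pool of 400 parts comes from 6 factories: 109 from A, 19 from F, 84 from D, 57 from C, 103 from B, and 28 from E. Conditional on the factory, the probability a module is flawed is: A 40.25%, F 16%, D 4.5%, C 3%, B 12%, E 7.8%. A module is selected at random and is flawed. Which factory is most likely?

Compute prior × likelihood for every hypothesis:
  A: 0.2725 × 0.4025 = 0.10968125
  F: 0.0475 × 0.16 = 0.0076
  D: 0.21 × 0.045 = 0.00945
  C: 0.1425 × 0.03 = 0.004275
  B: 0.2575 × 0.12 = 0.0309
  E: 0.07 × 0.078 = 0.00546
Normalizing constant = 0.16736625.
Largest term belongs to A, so A is most probable.

A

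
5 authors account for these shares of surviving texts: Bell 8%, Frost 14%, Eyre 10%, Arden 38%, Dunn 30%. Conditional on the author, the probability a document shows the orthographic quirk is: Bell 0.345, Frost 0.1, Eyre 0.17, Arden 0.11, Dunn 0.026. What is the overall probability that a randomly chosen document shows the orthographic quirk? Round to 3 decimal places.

Compute prior × likelihood for every hypothesis:
  Bell: 0.08 × 0.345 = 0.0276
  Frost: 0.14 × 0.1 = 0.014
  Eyre: 0.1 × 0.17 = 0.017
  Arden: 0.38 × 0.11 = 0.0418
  Dunn: 0.3 × 0.026 = 0.0078
P(quirk) = 0.0276 + 0.014 + 0.017 + 0.0418 + 0.0078 = 0.1082 → 0.108.

0.108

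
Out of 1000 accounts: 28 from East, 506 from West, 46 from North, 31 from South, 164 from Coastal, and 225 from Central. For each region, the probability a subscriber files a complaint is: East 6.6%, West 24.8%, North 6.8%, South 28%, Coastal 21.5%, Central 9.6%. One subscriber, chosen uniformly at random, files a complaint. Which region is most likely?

Prior × likelihood for each hypothesis:
  East: 0.028 × 0.066 = 0.001848
  West: 0.506 × 0.248 = 0.125488
  North: 0.046 × 0.068 = 0.003128
  South: 0.031 × 0.28 = 0.00868
  Coastal: 0.164 × 0.215 = 0.03526
  Central: 0.225 × 0.096 = 0.0216
Total = 0.196004.
Largest term belongs to West, so West is most probable.

West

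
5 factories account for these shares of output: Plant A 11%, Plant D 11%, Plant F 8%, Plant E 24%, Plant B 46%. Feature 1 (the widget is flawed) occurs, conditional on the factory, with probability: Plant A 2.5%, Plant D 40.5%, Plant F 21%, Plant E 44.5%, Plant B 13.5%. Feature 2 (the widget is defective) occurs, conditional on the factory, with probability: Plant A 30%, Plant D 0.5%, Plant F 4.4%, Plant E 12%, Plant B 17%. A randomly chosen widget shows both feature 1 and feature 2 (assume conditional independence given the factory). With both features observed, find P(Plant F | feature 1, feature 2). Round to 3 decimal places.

0.029

Prior × likelihood for each hypothesis:
  Plant A: 0.11 × 0.025 × 0.3 = 0.000825
  Plant D: 0.11 × 0.405 × 0.005 = 0.00022275
  Plant F: 0.08 × 0.21 × 0.044 = 0.0007392
  Plant E: 0.24 × 0.445 × 0.12 = 0.012816
  Plant B: 0.46 × 0.135 × 0.17 = 0.010557
Sum = 0.02515995.
P(Plant F | evidence) = 0.0007392 / 0.02515995 ≈ 0.029.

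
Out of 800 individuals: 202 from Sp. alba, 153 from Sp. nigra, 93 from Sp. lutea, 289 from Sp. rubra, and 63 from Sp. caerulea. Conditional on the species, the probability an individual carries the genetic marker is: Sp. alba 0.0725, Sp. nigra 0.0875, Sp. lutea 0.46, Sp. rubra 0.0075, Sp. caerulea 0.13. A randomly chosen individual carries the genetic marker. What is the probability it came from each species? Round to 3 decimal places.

Sp. alba 0.180, Sp. nigra 0.165, Sp. lutea 0.527, Sp. rubra 0.027, Sp. caerulea 0.101

Prior × likelihood for each hypothesis:
  Sp. alba: 0.2525 × 0.0725 = 0.01830625
  Sp. nigra: 0.19125 × 0.0875 = 0.016734375
  Sp. lutea: 0.11625 × 0.46 = 0.053475
  Sp. rubra: 0.36125 × 0.0075 = 0.002709375
  Sp. caerulea: 0.07875 × 0.13 = 0.0102375
Total = 0.1014625.
P(Sp. alba | marker) = 0.01830625/0.1014625 ≈ 0.180
P(Sp. nigra | marker) = 0.016734375/0.1014625 ≈ 0.165
P(Sp. lutea | marker) = 0.053475/0.1014625 ≈ 0.527
P(Sp. rubra | marker) = 0.002709375/0.1014625 ≈ 0.027
P(Sp. caerulea | marker) = 0.0102375/0.1014625 ≈ 0.101
(Check: 0.180+0.165+0.527+0.027+0.101 = 1.000.)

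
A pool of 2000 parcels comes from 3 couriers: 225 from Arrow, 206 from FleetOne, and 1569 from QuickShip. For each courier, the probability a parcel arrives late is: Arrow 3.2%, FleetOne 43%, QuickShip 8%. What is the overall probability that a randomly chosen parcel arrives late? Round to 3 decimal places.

0.111

Prior × likelihood for each hypothesis:
  Arrow: 0.1125 × 0.032 = 0.0036
  FleetOne: 0.103 × 0.43 = 0.04429
  QuickShip: 0.7845 × 0.08 = 0.06276
P(late) = 0.0036 + 0.04429 + 0.06276 = 0.11065 → 0.111.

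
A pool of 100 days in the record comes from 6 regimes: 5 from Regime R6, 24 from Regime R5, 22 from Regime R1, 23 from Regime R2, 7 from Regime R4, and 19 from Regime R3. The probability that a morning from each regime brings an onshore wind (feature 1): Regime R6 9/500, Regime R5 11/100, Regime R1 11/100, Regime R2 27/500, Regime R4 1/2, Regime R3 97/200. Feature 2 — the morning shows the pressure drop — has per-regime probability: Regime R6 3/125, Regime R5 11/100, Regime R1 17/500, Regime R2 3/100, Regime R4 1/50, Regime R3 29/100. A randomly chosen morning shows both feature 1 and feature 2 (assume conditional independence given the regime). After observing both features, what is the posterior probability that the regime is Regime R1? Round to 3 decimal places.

0.026

Unnormalized posteriors (prior × likelihood):
  Regime R6: 0.05 × 0.018 × 0.024 = 0.0000216
  Regime R5: 0.24 × 0.11 × 0.11 = 0.002904
  Regime R1: 0.22 × 0.11 × 0.034 = 0.0008228
  Regime R2: 0.23 × 0.054 × 0.03 = 0.0003726
  Regime R4: 0.07 × 0.5 × 0.02 = 0.0007
  Regime R3: 0.19 × 0.485 × 0.29 = 0.0267235
Normalizing constant = 0.0315445.
P(Regime R1 | evidence) = 0.0008228 / 0.0315445 ≈ 0.026.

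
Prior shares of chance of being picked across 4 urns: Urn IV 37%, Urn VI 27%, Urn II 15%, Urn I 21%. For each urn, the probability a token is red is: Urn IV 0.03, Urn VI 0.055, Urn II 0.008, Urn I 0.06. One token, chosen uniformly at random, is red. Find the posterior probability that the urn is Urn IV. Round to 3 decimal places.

0.279

Unnormalized posteriors (prior × likelihood):
  Urn IV: 0.37 × 0.03 = 0.0111
  Urn VI: 0.27 × 0.055 = 0.01485
  Urn II: 0.15 × 0.008 = 0.0012
  Urn I: 0.21 × 0.06 = 0.0126
Normalizing constant = 0.03975.
P(Urn IV | evidence) = 0.0111 / 0.03975 ≈ 0.279.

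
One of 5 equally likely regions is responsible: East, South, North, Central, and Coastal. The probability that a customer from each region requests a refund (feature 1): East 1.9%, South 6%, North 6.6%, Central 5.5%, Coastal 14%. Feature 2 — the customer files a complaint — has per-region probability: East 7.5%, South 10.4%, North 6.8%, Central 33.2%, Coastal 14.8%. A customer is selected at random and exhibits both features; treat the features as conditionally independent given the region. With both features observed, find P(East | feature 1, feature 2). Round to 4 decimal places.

0.0279

Since the prior is uniform, the posterior is proportional to the likelihood:
  East: 0.019 × 0.075 = 0.001425
  South: 0.06 × 0.104 = 0.00624
  North: 0.066 × 0.068 = 0.004488
  Central: 0.055 × 0.332 = 0.01826
  Coastal: 0.14 × 0.148 = 0.02072
Total = 0.051133.
P(East | evidence) = 0.001425 / 0.051133 ≈ 0.0279.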